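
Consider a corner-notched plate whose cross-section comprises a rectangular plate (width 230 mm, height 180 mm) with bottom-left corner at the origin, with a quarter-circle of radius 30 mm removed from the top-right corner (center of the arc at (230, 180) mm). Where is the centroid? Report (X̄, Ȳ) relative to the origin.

plate: A = 230 × 180 = 41400.00, centroid at (115.00, 90.00).
removed quarter-circle: A = −¼π·30² = -706.86, centroid at (217.27, 167.27).
ΣA = 40693.14 mm²
ΣAX̄ = (41400.00)(115.00) + (-706.86)(217.27) = 4607422.58 mm³
ΣAȲ = (41400.00)(90.00) + (-706.86)(167.27) = 3607765.50 mm³
X̄ = 4607422.58 / 40693.14 = 113.22 mm
Ȳ = 3607765.50 / 40693.14 = 88.66 mm

X̄ = 113.22 mm, Ȳ = 88.66 mm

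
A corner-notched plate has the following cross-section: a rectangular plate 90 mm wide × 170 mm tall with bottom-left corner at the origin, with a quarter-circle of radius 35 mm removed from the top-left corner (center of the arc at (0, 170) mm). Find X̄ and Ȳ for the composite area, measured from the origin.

plate: A = 90 × 170 = 15300.00, centroid at (45.00, 85.00).
removed quarter-circle: A = −¼π·35² = -962.11, centroid at (14.85, 155.15).
ΣA = 14337.89 mm²
ΣAX̄ = (15300.00)(45.00) + (-962.11)(14.85) = 674208.33 mm³
ΣAȲ = (15300.00)(85.00) + (-962.11)(155.15) = 1151232.50 mm³
X̄ = 674208.33 / 14337.89 = 47.02 mm
Ȳ = 1151232.50 / 14337.89 = 80.29 mm

X̄ = 47.02 mm, Ȳ = 80.29 mm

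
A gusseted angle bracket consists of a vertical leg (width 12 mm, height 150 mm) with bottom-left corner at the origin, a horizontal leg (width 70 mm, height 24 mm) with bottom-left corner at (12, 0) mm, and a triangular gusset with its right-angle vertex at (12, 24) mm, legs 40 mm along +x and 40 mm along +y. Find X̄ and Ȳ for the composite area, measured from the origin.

Part | A | x̄ᵢ | ȳᵢ | A·x̄ᵢ | A·ȳᵢ
vertical leg | 1800.00 | 6.00 | 75.00 | 10800.00 | 135000.00
horizontal leg | 1680.00 | 47.00 | 12.00 | 78960.00 | 20160.00
gusset | 800.00 | 25.33 | 37.33 | 20266.67 | 29866.67
Σ | 4280.00 |  |  | 110026.67 | 185026.67
X̄ = 110026.67 / 4280.00 = 25.71 mm
Ȳ = 185026.67 / 4280.00 = 43.23 mm

X̄ = 25.71 mm, Ȳ = 43.23 mm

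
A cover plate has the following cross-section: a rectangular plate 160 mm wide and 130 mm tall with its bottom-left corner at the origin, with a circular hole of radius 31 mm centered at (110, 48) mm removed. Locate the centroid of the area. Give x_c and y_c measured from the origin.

x_c = 74.91 mm, y_c = 67.89 mm

Part | A | x̄ᵢ | ȳᵢ | A·x̄ᵢ | A·ȳᵢ
plate | 20800.00 | 80.00 | 65.00 | 1664000.00 | 1352000.00
hole | -3019.07 | 110.00 | 48.00 | -332097.76 | -144915.39
Σ | 17780.93 |  |  | 1331902.24 | 1207084.61
x_c = 1331902.24 / 17780.93 = 74.91 mm
y_c = 1207084.61 / 17780.93 = 67.89 mm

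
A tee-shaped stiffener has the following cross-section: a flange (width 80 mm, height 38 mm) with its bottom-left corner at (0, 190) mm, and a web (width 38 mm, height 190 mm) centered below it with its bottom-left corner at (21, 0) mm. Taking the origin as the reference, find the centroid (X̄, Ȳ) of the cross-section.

web: A = 38 × 190 = 7220.00, centroid at (40.00, 95.00).
flange: A = 80 × 38 = 3040.00, centroid at (40.00, 209.00).
ΣA = 10260.00 mm², ΣAX̄ = 410400.00 mm³, ΣAȲ = 1321260.00 mm³.
X̄ = 410400.00/10260.00 = 40.00 mm; Ȳ = 1321260.00/10260.00 = 128.78 mm.

X̄ = 40.00 mm, Ȳ = 128.78 mm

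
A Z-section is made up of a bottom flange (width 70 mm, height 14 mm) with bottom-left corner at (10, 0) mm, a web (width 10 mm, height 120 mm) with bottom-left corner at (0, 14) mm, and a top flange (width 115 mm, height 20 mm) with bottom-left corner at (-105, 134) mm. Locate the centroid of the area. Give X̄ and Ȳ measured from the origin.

Part | A | x̄ᵢ | ȳᵢ | A·x̄ᵢ | A·ȳᵢ
bottom flange | 980.00 | 45.00 | 7.00 | 44100.00 | 6860.00
web | 1200.00 | 5.00 | 74.00 | 6000.00 | 88800.00
top flange | 2300.00 | -47.50 | 144.00 | -109250.00 | 331200.00
Σ | 4480.00 |  |  | -59150.00 | 426860.00
X̄ = -59150.00 / 4480.00 = -13.20 mm
Ȳ = 426860.00 / 4480.00 = 95.28 mm

X̄ = -13.20 mm, Ȳ = 95.28 mm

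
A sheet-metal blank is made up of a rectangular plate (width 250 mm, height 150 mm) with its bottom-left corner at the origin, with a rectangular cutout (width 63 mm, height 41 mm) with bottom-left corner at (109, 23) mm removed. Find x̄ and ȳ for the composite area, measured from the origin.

x̄ = 123.85 mm, ȳ = 77.33 mm

plate: A = 250 × 150 = 37500.00, centroid at (125.00, 75.00).
hole: A = −(63 × 41) = -2583.00, centroid at (140.50, 43.50).
ΣA = 34917.00 mm²
ΣAx̄ = (37500.00)(125.00) + (-2583.00)(140.50) = 4324588.50 mm³
ΣAȳ = (37500.00)(75.00) + (-2583.00)(43.50) = 2700139.50 mm³
x̄ = 4324588.50 / 34917.00 = 123.85 mm
ȳ = 2700139.50 / 34917.00 = 77.33 mm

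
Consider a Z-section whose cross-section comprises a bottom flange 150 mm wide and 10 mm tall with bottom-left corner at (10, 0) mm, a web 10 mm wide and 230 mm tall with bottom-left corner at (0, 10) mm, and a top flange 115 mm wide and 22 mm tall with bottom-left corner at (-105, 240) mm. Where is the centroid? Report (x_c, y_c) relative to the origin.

x_c = 2.97 mm, y_c = 146.92 mm

bottom flange: A = 150 × 10 = 1500.00, centroid at (85.00, 5.00).
web: A = 10 × 230 = 2300.00, centroid at (5.00, 125.00).
top flange: A = 115 × 22 = 2530.00, centroid at (-47.50, 251.00).
ΣA = 6330.00 mm², ΣAx_c = 18825.00 mm³, ΣAy_c = 930030.00 mm³.
x_c = 18825.00/6330.00 = 2.97 mm; y_c = 930030.00/6330.00 = 146.92 mm.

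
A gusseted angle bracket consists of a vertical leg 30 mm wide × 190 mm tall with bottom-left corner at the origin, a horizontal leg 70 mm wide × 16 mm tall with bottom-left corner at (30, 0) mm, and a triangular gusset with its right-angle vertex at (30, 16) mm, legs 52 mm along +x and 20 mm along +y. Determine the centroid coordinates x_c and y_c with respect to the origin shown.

x_c = 24.92 mm, y_c = 76.60 mm

vertical leg: A = 30 × 190 = 5700.00, centroid at (15.00, 95.00).
horizontal leg: A = 70 × 16 = 1120.00, centroid at (65.00, 8.00).
gusset: A = ½·52·20 = 520.00, centroid at (47.33, 22.67).
ΣA = 7340.00 mm²
ΣAx_c = (5700.00)(15.00) + (1120.00)(65.00) + (520.00)(47.33) = 182913.33 mm³
ΣAy_c = (5700.00)(95.00) + (1120.00)(8.00) + (520.00)(22.67) = 562246.67 mm³
x_c = 182913.33 / 7340.00 = 24.92 mm
y_c = 562246.67 / 7340.00 = 76.60 mm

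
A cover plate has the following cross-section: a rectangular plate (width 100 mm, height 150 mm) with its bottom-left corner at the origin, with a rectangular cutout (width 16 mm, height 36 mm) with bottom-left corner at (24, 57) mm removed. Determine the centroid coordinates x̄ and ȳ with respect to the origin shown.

plate: A = 100 × 150 = 15000.00, centroid at (50.00, 75.00).
hole: A = −(16 × 36) = -576.00, centroid at (32.00, 75.00).
ΣA = 14424.00 mm², ΣAx̄ = 731568.00 mm³, ΣAȳ = 1081800.00 mm³.
x̄ = 731568.00/14424.00 = 50.72 mm; ȳ = 1081800.00/14424.00 = 75.00 mm.

x̄ = 50.72 mm, ȳ = 75.00 mm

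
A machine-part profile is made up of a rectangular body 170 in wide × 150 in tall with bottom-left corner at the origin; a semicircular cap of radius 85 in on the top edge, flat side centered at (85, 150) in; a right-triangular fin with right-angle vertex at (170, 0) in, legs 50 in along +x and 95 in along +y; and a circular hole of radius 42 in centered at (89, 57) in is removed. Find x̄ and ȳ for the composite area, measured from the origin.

x̄ = 91.51 in, ȳ = 112.33 in

Part | A | x̄ᵢ | ȳᵢ | A·x̄ᵢ | A·ȳᵢ
rectangular body | 25500.00 | 85.00 | 75.00 | 2167500.00 | 1912500.00
semicircular top | 11349.00 | 85.00 | 186.08 | 964665.29 | 2111767.19
triangular fin | 2375.00 | 186.67 | 31.67 | 443333.33 | 75208.33
hole | -5541.77 | 89.00 | 57.00 | -493217.48 | -315880.86
Σ | 33682.23 |  |  | 3082281.15 | 3783594.66
x̄ = 3082281.15 / 33682.23 = 91.51 in
ȳ = 3783594.66 / 33682.23 = 112.33 in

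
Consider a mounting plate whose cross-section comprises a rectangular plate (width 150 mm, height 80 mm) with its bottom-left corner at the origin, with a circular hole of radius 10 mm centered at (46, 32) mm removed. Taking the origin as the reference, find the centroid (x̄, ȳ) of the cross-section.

x̄ = 75.78 mm, ȳ = 40.22 mm

plate: A = 150 × 80 = 12000.00, centroid at (75.00, 40.00).
hole: A = −π·10² = -314.16, centroid at (46.00, 32.00).
ΣA = 11685.84 mm², ΣAx̄ = 885548.67 mm³, ΣAȳ = 469946.90 mm³.
x̄ = 885548.67/11685.84 = 75.78 mm; ȳ = 469946.90/11685.84 = 40.22 mm.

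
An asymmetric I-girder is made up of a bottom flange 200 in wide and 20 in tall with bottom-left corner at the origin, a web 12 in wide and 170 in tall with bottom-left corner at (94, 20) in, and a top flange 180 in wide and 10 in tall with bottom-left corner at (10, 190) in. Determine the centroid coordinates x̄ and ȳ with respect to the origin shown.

x̄ = 100.00 in, ȳ = 77.19 in

bottom flange: A = 200 × 20 = 4000.00, centroid at (100.00, 10.00).
web: A = 12 × 170 = 2040.00, centroid at (100.00, 105.00).
top flange: A = 180 × 10 = 1800.00, centroid at (100.00, 195.00).
ΣA = 7840.00 in², ΣAx̄ = 784000.00 in³, ΣAȳ = 605200.00 in³.
x̄ = 784000.00/7840.00 = 100.00 in; ȳ = 605200.00/7840.00 = 77.19 in.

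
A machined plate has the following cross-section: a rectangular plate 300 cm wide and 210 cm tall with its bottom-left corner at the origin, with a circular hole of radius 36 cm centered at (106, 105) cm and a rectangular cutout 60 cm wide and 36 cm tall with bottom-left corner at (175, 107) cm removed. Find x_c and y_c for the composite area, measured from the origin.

plate: A = 300 × 210 = 63000.00, centroid at (150.00, 105.00).
hole 1: A = −π·36² = -4071.50, centroid at (106.00, 105.00).
hole 2: A = −(60 × 36) = -2160.00, centroid at (205.00, 125.00).
ΣA = 56768.50 cm²
ΣAx_c = (63000.00)(150.00) + (-4071.50)(106.00) + (-2160.00)(205.00) = 8575620.57 cm³
ΣAy_c = (63000.00)(105.00) + (-4071.50)(105.00) + (-2160.00)(125.00) = 5917492.07 cm³
x_c = 8575620.57 / 56768.50 = 151.06 cm
y_c = 5917492.07 / 56768.50 = 104.24 cm

x_c = 151.06 cm, y_c = 104.24 cm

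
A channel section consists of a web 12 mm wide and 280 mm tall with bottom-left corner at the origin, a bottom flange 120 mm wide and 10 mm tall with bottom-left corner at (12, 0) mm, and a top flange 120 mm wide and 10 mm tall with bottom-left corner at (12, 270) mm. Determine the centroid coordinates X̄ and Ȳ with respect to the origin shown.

web: A = 12 × 280 = 3360.00, centroid at (6.00, 140.00).
bottom flange: A = 120 × 10 = 1200.00, centroid at (72.00, 5.00).
top flange: A = 120 × 10 = 1200.00, centroid at (72.00, 275.00).
ΣA = 5760.00 mm²
ΣAX̄ = (3360.00)(6.00) + (1200.00)(72.00) + (1200.00)(72.00) = 192960.00 mm³
ΣAȲ = (3360.00)(140.00) + (1200.00)(5.00) + (1200.00)(275.00) = 806400.00 mm³
X̄ = 192960.00 / 5760.00 = 33.50 mm
Ȳ = 806400.00 / 5760.00 = 140.00 mm

X̄ = 33.50 mm, Ȳ = 140.00 mm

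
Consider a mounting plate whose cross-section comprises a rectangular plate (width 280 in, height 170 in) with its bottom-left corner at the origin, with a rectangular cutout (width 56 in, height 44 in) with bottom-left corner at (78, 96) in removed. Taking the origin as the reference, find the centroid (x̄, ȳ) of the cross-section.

plate: A = 280 × 170 = 47600.00, centroid at (140.00, 85.00).
hole: A = −(56 × 44) = -2464.00, centroid at (106.00, 118.00).
ΣA = 45136.00 in²
ΣAx̄ = (47600.00)(140.00) + (-2464.00)(106.00) = 6402816.00 in³
ΣAȳ = (47600.00)(85.00) + (-2464.00)(118.00) = 3755248.00 in³
x̄ = 6402816.00 / 45136.00 = 141.86 in
ȳ = 3755248.00 / 45136.00 = 83.20 in

x̄ = 141.86 in, ȳ = 83.20 in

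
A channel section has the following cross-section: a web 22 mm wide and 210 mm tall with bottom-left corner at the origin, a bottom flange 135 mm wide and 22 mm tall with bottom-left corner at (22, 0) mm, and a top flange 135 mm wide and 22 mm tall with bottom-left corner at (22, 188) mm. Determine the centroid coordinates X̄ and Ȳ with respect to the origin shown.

web: A = 22 × 210 = 4620.00, centroid at (11.00, 105.00).
bottom flange: A = 135 × 22 = 2970.00, centroid at (89.50, 11.00).
top flange: A = 135 × 22 = 2970.00, centroid at (89.50, 199.00).
ΣA = 10560.00 mm²
ΣAX̄ = (4620.00)(11.00) + (2970.00)(89.50) + (2970.00)(89.50) = 582450.00 mm³
ΣAȲ = (4620.00)(105.00) + (2970.00)(11.00) + (2970.00)(199.00) = 1108800.00 mm³
X̄ = 582450.00 / 10560.00 = 55.16 mm
Ȳ = 1108800.00 / 10560.00 = 105.00 mm

X̄ = 55.16 mm, Ȳ = 105.00 mm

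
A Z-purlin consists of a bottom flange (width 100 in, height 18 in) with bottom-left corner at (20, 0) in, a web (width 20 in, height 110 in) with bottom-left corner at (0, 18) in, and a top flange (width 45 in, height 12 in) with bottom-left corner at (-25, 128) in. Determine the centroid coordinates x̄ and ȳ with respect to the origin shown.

x̄ = 32.30 in, ȳ = 54.88 in

bottom flange: A = 100 × 18 = 1800.00, centroid at (70.00, 9.00).
web: A = 20 × 110 = 2200.00, centroid at (10.00, 73.00).
top flange: A = 45 × 12 = 540.00, centroid at (-2.50, 134.00).
ΣA = 4540.00 in²
ΣAx̄ = (1800.00)(70.00) + (2200.00)(10.00) + (540.00)(-2.50) = 146650.00 in³
ΣAȳ = (1800.00)(9.00) + (2200.00)(73.00) + (540.00)(134.00) = 249160.00 in³
x̄ = 146650.00 / 4540.00 = 32.30 in
ȳ = 249160.00 / 4540.00 = 54.88 in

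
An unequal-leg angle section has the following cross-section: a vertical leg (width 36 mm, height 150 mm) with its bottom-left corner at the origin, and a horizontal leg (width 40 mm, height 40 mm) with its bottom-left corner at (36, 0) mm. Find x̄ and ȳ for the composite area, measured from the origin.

x̄ = 26.69 mm, ȳ = 62.43 mm

vertical leg: A = 36 × 150 = 5400.00, centroid at (18.00, 75.00).
horizontal leg: A = 40 × 40 = 1600.00, centroid at (56.00, 20.00).
ΣA = 7000.00 mm², ΣAx̄ = 186800.00 mm³, ΣAȳ = 437000.00 mm³.
x̄ = 186800.00/7000.00 = 26.69 mm; ȳ = 437000.00/7000.00 = 62.43 mm.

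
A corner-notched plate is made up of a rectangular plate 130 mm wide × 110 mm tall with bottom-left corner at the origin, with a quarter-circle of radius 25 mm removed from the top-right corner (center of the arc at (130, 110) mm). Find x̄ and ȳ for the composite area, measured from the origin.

plate: A = 130 × 110 = 14300.00, centroid at (65.00, 55.00).
removed quarter-circle: A = −¼π·25² = -490.87, centroid at (119.39, 99.39).
ΣA = 13809.13 mm²
ΣAx̄ = (14300.00)(65.00) + (-490.87)(119.39) = 870894.73 mm³
ΣAȳ = (14300.00)(55.00) + (-490.87)(99.39) = 737712.21 mm³
x̄ = 870894.73 / 13809.13 = 63.07 mm
ȳ = 737712.21 / 13809.13 = 53.42 mm

x̄ = 63.07 mm, ȳ = 53.42 mm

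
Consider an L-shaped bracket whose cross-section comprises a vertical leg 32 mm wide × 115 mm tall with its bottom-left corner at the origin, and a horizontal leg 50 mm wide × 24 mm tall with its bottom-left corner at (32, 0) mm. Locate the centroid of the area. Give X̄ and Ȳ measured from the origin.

X̄ = 26.08 mm, Ȳ = 46.31 mm

vertical leg: A = 32 × 115 = 3680.00, centroid at (16.00, 57.50).
horizontal leg: A = 50 × 24 = 1200.00, centroid at (57.00, 12.00).
ΣA = 4880.00 mm², ΣAX̄ = 127280.00 mm³, ΣAȲ = 226000.00 mm³.
X̄ = 127280.00/4880.00 = 26.08 mm; Ȳ = 226000.00/4880.00 = 46.31 mm.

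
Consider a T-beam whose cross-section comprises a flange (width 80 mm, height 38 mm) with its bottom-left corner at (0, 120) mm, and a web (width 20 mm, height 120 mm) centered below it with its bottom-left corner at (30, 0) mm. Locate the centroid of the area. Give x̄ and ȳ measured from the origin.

x̄ = 40.00 mm, ȳ = 104.15 mm

web: A = 20 × 120 = 2400.00, centroid at (40.00, 60.00).
flange: A = 80 × 38 = 3040.00, centroid at (40.00, 139.00).
ΣA = 5440.00 mm², ΣAx̄ = 217600.00 mm³, ΣAȳ = 566560.00 mm³.
x̄ = 217600.00/5440.00 = 40.00 mm; ȳ = 566560.00/5440.00 = 104.15 mm.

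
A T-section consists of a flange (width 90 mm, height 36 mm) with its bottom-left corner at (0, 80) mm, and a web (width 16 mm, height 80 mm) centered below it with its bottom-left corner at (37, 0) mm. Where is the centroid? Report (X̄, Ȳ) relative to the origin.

X̄ = 45.00 mm, Ȳ = 81.58 mm

web: A = 16 × 80 = 1280.00, centroid at (45.00, 40.00).
flange: A = 90 × 36 = 3240.00, centroid at (45.00, 98.00).
ΣA = 4520.00 mm², ΣAX̄ = 203400.00 mm³, ΣAȲ = 368720.00 mm³.
X̄ = 203400.00/4520.00 = 45.00 mm; Ȳ = 368720.00/4520.00 = 81.58 mm.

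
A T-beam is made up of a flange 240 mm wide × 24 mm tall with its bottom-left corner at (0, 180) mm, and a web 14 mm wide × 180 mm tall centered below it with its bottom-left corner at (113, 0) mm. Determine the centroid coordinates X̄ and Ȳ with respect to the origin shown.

web: A = 14 × 180 = 2520.00, centroid at (120.00, 90.00).
flange: A = 240 × 24 = 5760.00, centroid at (120.00, 192.00).
ΣA = 8280.00 mm², ΣAX̄ = 993600.00 mm³, ΣAȲ = 1332720.00 mm³.
X̄ = 993600.00/8280.00 = 120.00 mm; Ȳ = 1332720.00/8280.00 = 160.96 mm.

X̄ = 120.00 mm, Ȳ = 160.96 mm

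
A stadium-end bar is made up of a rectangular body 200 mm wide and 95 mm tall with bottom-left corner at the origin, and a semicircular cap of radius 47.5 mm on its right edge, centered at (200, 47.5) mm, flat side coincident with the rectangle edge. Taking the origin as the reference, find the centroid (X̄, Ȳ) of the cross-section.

X̄ = 118.89 mm, Ȳ = 47.50 mm

rectangular body: A = 200 × 95 = 19000.00, centroid at (100.00, 47.50).
semicircular end: A = ½π·47.5² = 3544.11, centroid at (220.16, 47.50).
ΣA = 22544.11 mm², ΣAX̄ = 2680269.76 mm³, ΣAȲ = 1070845.19 mm³.
X̄ = 2680269.76/22544.11 = 118.89 mm; Ȳ = 1070845.19/22544.11 = 47.50 mm.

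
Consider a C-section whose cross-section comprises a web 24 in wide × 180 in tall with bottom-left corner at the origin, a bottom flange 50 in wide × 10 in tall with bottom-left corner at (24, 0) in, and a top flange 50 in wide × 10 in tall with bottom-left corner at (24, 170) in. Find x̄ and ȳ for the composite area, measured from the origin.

x̄ = 18.95 in, ȳ = 90.00 in

Part | A | x̄ᵢ | ȳᵢ | A·x̄ᵢ | A·ȳᵢ
web | 4320.00 | 12.00 | 90.00 | 51840.00 | 388800.00
bottom flange | 500.00 | 49.00 | 5.00 | 24500.00 | 2500.00
top flange | 500.00 | 49.00 | 175.00 | 24500.00 | 87500.00
Σ | 5320.00 |  |  | 100840.00 | 478800.00
x̄ = 100840.00 / 5320.00 = 18.95 in
ȳ = 478800.00 / 5320.00 = 90.00 in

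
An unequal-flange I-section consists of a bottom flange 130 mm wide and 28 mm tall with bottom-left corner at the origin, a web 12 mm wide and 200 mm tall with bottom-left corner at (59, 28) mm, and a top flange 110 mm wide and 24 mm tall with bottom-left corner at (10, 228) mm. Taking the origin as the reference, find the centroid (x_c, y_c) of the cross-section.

Part | A | x̄ᵢ | ȳᵢ | A·x̄ᵢ | A·ȳᵢ
bottom flange | 3640.00 | 65.00 | 14.00 | 236600.00 | 50960.00
web | 2400.00 | 65.00 | 128.00 | 156000.00 | 307200.00
top flange | 2640.00 | 65.00 | 240.00 | 171600.00 | 633600.00
Σ | 8680.00 |  |  | 564200.00 | 991760.00
x_c = 564200.00 / 8680.00 = 65.00 mm
y_c = 991760.00 / 8680.00 = 114.26 mm

x_c = 65.00 mm, y_c = 114.26 mm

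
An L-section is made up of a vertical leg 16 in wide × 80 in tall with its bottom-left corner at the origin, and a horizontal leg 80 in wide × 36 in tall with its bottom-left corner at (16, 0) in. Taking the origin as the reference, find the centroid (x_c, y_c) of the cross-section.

x_c = 41.23 in, y_c = 24.77 in

vertical leg: A = 16 × 80 = 1280.00, centroid at (8.00, 40.00).
horizontal leg: A = 80 × 36 = 2880.00, centroid at (56.00, 18.00).
ΣA = 4160.00 in², ΣAx_c = 171520.00 in³, ΣAy_c = 103040.00 in³.
x_c = 171520.00/4160.00 = 41.23 in; y_c = 103040.00/4160.00 = 24.77 in.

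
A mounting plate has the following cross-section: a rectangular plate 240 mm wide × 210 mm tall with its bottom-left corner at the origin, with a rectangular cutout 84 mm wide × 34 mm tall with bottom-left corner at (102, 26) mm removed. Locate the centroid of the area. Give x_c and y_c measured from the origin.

plate: A = 240 × 210 = 50400.00, centroid at (120.00, 105.00).
hole: A = −(84 × 34) = -2856.00, centroid at (144.00, 43.00).
ΣA = 47544.00 mm²
ΣAx_c = (50400.00)(120.00) + (-2856.00)(144.00) = 5636736.00 mm³
ΣAy_c = (50400.00)(105.00) + (-2856.00)(43.00) = 5169192.00 mm³
x_c = 5636736.00 / 47544.00 = 118.56 mm
y_c = 5169192.00 / 47544.00 = 108.72 mm

x_c = 118.56 mm, y_c = 108.72 mm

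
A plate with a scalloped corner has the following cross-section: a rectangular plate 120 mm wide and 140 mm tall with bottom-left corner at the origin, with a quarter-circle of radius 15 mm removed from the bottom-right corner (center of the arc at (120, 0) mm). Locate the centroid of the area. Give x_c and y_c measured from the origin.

plate: A = 120 × 140 = 16800.00, centroid at (60.00, 70.00).
removed quarter-circle: A = −¼π·15² = -176.71, centroid at (113.63, 6.37).
ΣA = 16623.29 mm², ΣAx_c = 987919.25 mm³, ΣAy_c = 1174875.00 mm³.
x_c = 987919.25/16623.29 = 59.43 mm; y_c = 1174875.00/16623.29 = 70.68 mm.

x_c = 59.43 mm, y_c = 70.68 mm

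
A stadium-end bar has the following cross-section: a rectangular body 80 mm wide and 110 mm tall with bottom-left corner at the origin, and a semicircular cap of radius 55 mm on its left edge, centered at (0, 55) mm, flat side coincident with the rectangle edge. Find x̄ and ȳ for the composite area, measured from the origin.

Part | A | x̄ᵢ | ȳᵢ | A·x̄ᵢ | A·ȳᵢ
rectangular body | 8800.00 | 40.00 | 55.00 | 352000.00 | 484000.00
semicircular end | 4751.66 | -23.34 | 55.00 | -110916.67 | 261341.24
Σ | 13551.66 |  |  | 241083.33 | 745341.24
x̄ = 241083.33 / 13551.66 = 17.79 mm
ȳ = 745341.24 / 13551.66 = 55.00 mm

x̄ = 17.79 mm, ȳ = 55.00 mm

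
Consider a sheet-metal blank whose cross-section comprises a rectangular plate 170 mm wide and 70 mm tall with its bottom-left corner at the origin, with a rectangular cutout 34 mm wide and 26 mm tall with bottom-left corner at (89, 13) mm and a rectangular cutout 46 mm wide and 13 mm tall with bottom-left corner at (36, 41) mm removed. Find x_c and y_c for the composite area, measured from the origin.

plate: A = 170 × 70 = 11900.00, centroid at (85.00, 35.00).
hole 1: A = −(34 × 26) = -884.00, centroid at (106.00, 26.00).
hole 2: A = −(46 × 13) = -598.00, centroid at (59.00, 47.50).
ΣA = 10418.00 mm², ΣAx_c = 882514.00 mm³, ΣAy_c = 365111.00 mm³.
x_c = 882514.00/10418.00 = 84.71 mm; y_c = 365111.00/10418.00 = 35.05 mm.

x_c = 84.71 mm, y_c = 35.05 mm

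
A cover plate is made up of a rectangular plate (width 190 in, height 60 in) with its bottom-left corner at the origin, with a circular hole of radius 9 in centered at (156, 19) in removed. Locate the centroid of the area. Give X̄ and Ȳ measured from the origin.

X̄ = 93.61 in, Ȳ = 30.25 in

Part | A | x̄ᵢ | ȳᵢ | A·x̄ᵢ | A·ȳᵢ
plate | 11400.00 | 95.00 | 30.00 | 1083000.00 | 342000.00
hole | -254.47 | 156.00 | 19.00 | -39697.16 | -4834.91
Σ | 11145.53 |  |  | 1043302.84 | 337165.09
X̄ = 1043302.84 / 11145.53 = 93.61 in
Ȳ = 337165.09 / 11145.53 = 30.25 in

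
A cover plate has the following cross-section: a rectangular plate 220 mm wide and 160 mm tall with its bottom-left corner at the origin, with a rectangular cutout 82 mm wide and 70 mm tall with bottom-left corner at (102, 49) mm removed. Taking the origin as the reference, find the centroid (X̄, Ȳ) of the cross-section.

plate: A = 220 × 160 = 35200.00, centroid at (110.00, 80.00).
hole: A = −(82 × 70) = -5740.00, centroid at (143.00, 84.00).
ΣA = 29460.00 mm²
ΣAX̄ = (35200.00)(110.00) + (-5740.00)(143.00) = 3051180.00 mm³
ΣAȲ = (35200.00)(80.00) + (-5740.00)(84.00) = 2333840.00 mm³
X̄ = 3051180.00 / 29460.00 = 103.57 mm
Ȳ = 2333840.00 / 29460.00 = 79.22 mm

X̄ = 103.57 mm, Ȳ = 79.22 mm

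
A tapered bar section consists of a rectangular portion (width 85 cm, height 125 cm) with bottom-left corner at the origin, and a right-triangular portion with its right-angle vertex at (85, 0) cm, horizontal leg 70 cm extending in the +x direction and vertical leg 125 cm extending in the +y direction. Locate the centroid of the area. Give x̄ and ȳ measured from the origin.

x̄ = 61.70 cm, ȳ = 56.42 cm

rectangular portion: A = 85 × 125 = 10625.00, centroid at (42.50, 62.50).
triangular portion: A = ½·70·125 = 4375.00, centroid at (108.33, 41.67).
ΣA = 15000.00 cm², ΣAx̄ = 925520.83 cm³, ΣAȳ = 846354.17 cm³.
x̄ = 925520.83/15000.00 = 61.70 cm; ȳ = 846354.17/15000.00 = 56.42 cm.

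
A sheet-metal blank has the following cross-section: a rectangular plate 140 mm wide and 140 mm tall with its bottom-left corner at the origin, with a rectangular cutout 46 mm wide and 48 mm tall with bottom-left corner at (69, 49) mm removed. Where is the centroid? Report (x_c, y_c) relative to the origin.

plate: A = 140 × 140 = 19600.00, centroid at (70.00, 70.00).
hole: A = −(46 × 48) = -2208.00, centroid at (92.00, 73.00).
ΣA = 17392.00 mm²
ΣAx_c = (19600.00)(70.00) + (-2208.00)(92.00) = 1168864.00 mm³
ΣAy_c = (19600.00)(70.00) + (-2208.00)(73.00) = 1210816.00 mm³
x_c = 1168864.00 / 17392.00 = 67.21 mm
y_c = 1210816.00 / 17392.00 = 69.62 mm

x_c = 67.21 mm, y_c = 69.62 mm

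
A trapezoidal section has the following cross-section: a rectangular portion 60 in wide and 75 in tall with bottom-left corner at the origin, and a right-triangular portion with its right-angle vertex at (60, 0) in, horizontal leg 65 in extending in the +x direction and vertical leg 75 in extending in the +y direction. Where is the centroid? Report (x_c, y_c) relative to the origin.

x_c = 48.15 in, y_c = 33.11 in

Part | A | x̄ᵢ | ȳᵢ | A·x̄ᵢ | A·ȳᵢ
rectangular portion | 4500.00 | 30.00 | 37.50 | 135000.00 | 168750.00
triangular portion | 2437.50 | 81.67 | 25.00 | 199062.50 | 60937.50
Σ | 6937.50 |  |  | 334062.50 | 229687.50
x_c = 334062.50 / 6937.50 = 48.15 in
y_c = 229687.50 / 6937.50 = 33.11 in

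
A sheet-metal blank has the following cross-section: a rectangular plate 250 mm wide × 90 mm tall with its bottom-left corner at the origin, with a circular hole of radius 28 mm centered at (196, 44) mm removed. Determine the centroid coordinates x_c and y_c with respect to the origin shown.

x_c = 116.27 mm, y_c = 45.12 mm

Part | A | x̄ᵢ | ȳᵢ | A·x̄ᵢ | A·ȳᵢ
plate | 22500.00 | 125.00 | 45.00 | 2812500.00 | 1012500.00
hole | -2463.01 | 196.00 | 44.00 | -482749.69 | -108372.38
Σ | 20036.99 |  |  | 2329750.31 | 904127.62
x_c = 2329750.31 / 20036.99 = 116.27 mm
y_c = 904127.62 / 20036.99 = 45.12 mm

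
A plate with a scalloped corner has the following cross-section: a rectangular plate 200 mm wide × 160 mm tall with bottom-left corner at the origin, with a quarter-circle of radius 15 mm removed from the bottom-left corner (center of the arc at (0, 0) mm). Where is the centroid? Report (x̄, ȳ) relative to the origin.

x̄ = 100.52 mm, ȳ = 80.41 mm

Part | A | x̄ᵢ | ȳᵢ | A·x̄ᵢ | A·ȳᵢ
plate | 32000.00 | 100.00 | 80.00 | 3200000.00 | 2560000.00
removed quarter-circle | -176.71 | 6.37 | 6.37 | -1125.00 | -1125.00
Σ | 31823.29 |  |  | 3198875.00 | 2558875.00
x̄ = 3198875.00 / 31823.29 = 100.52 mm
ȳ = 2558875.00 / 31823.29 = 80.41 mm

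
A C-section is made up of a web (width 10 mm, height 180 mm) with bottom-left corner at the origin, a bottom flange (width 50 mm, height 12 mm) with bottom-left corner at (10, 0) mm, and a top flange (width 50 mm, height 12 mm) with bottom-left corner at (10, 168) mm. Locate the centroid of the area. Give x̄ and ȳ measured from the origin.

x̄ = 17.00 mm, ȳ = 90.00 mm

web: A = 10 × 180 = 1800.00, centroid at (5.00, 90.00).
bottom flange: A = 50 × 12 = 600.00, centroid at (35.00, 6.00).
top flange: A = 50 × 12 = 600.00, centroid at (35.00, 174.00).
ΣA = 3000.00 mm², ΣAx̄ = 51000.00 mm³, ΣAȳ = 270000.00 mm³.
x̄ = 51000.00/3000.00 = 17.00 mm; ȳ = 270000.00/3000.00 = 90.00 mm.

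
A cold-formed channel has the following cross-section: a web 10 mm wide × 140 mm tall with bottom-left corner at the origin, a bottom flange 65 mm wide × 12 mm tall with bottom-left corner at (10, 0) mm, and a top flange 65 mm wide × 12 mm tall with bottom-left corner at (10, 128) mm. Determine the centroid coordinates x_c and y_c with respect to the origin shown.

x_c = 24.76 mm, y_c = 70.00 mm

Part | A | x̄ᵢ | ȳᵢ | A·x̄ᵢ | A·ȳᵢ
web | 1400.00 | 5.00 | 70.00 | 7000.00 | 98000.00
bottom flange | 780.00 | 42.50 | 6.00 | 33150.00 | 4680.00
top flange | 780.00 | 42.50 | 134.00 | 33150.00 | 104520.00
Σ | 2960.00 |  |  | 73300.00 | 207200.00
x_c = 73300.00 / 2960.00 = 24.76 mm
y_c = 207200.00 / 2960.00 = 70.00 mm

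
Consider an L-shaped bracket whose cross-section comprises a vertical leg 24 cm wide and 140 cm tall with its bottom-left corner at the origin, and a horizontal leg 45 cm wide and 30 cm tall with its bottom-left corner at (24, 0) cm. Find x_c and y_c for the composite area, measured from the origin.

vertical leg: A = 24 × 140 = 3360.00, centroid at (12.00, 70.00).
horizontal leg: A = 45 × 30 = 1350.00, centroid at (46.50, 15.00).
ΣA = 4710.00 cm²
ΣAx_c = (3360.00)(12.00) + (1350.00)(46.50) = 103095.00 cm³
ΣAy_c = (3360.00)(70.00) + (1350.00)(15.00) = 255450.00 cm³
x_c = 103095.00 / 4710.00 = 21.89 cm
y_c = 255450.00 / 4710.00 = 54.24 cm

x_c = 21.89 cm, y_c = 54.24 cm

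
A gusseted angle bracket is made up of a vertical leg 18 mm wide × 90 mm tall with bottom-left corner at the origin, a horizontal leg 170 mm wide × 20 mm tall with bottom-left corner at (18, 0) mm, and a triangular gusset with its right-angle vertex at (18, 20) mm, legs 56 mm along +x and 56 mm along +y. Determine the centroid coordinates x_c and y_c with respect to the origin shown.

vertical leg: A = 18 × 90 = 1620.00, centroid at (9.00, 45.00).
horizontal leg: A = 170 × 20 = 3400.00, centroid at (103.00, 10.00).
gusset: A = ½·56·56 = 1568.00, centroid at (36.67, 38.67).
ΣA = 6588.00 mm², ΣAx_c = 422273.33 mm³, ΣAy_c = 167529.33 mm³.
x_c = 422273.33/6588.00 = 64.10 mm; y_c = 167529.33/6588.00 = 25.43 mm.

x_c = 64.10 mm, y_c = 25.43 mm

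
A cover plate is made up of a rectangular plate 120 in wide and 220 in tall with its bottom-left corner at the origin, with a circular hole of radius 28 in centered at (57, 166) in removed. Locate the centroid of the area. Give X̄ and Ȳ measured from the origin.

plate: A = 120 × 220 = 26400.00, centroid at (60.00, 110.00).
hole: A = −π·28² = -2463.01, centroid at (57.00, 166.00).
ΣA = 23936.99 in², ΣAX̄ = 1443608.51 in³, ΣAȲ = 2495140.57 in³.
X̄ = 1443608.51/23936.99 = 60.31 in; Ȳ = 2495140.57/23936.99 = 104.24 in.

X̄ = 60.31 in, Ȳ = 104.24 in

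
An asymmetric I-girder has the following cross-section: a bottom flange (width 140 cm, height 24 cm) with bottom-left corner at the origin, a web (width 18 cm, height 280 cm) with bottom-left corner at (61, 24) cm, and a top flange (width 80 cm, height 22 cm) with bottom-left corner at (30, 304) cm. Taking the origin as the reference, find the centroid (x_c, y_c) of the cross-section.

Part | A | x̄ᵢ | ȳᵢ | A·x̄ᵢ | A·ȳᵢ
bottom flange | 3360.00 | 70.00 | 12.00 | 235200.00 | 40320.00
web | 5040.00 | 70.00 | 164.00 | 352800.00 | 826560.00
top flange | 1760.00 | 70.00 | 315.00 | 123200.00 | 554400.00
Σ | 10160.00 |  |  | 711200.00 | 1421280.00
x_c = 711200.00 / 10160.00 = 70.00 cm
y_c = 1421280.00 / 10160.00 = 139.89 cm

x_c = 70.00 cm, y_c = 139.89 cm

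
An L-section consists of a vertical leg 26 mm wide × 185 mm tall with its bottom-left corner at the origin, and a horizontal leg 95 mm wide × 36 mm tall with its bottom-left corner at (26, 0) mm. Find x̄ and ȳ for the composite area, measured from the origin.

x̄ = 38.14 mm, ȳ = 61.54 mm

Part | A | x̄ᵢ | ȳᵢ | A·x̄ᵢ | A·ȳᵢ
vertical leg | 4810.00 | 13.00 | 92.50 | 62530.00 | 444925.00
horizontal leg | 3420.00 | 73.50 | 18.00 | 251370.00 | 61560.00
Σ | 8230.00 |  |  | 313900.00 | 506485.00
x̄ = 313900.00 / 8230.00 = 38.14 mm
ȳ = 506485.00 / 8230.00 = 61.54 mm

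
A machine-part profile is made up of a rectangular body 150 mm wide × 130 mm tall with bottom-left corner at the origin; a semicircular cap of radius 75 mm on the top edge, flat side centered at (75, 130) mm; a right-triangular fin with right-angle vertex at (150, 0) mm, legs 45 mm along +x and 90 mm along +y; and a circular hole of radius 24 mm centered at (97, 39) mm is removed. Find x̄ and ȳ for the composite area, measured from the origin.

x̄ = 79.99 mm, ȳ = 94.13 mm

rectangular body: A = 150 × 130 = 19500.00, centroid at (75.00, 65.00).
semicircular top: A = ½π·75² = 8835.73, centroid at (75.00, 161.83).
triangular fin: A = ½·45·90 = 2025.00, centroid at (165.00, 30.00).
hole: A = −π·24² = -1809.56, centroid at (97.00, 39.00).
ΣA = 28551.17 mm², ΣAx̄ = 2283777.64 mm³, ΣAȳ = 2687572.08 mm³.
x̄ = 2283777.64/28551.17 = 79.99 mm; ȳ = 2687572.08/28551.17 = 94.13 mm.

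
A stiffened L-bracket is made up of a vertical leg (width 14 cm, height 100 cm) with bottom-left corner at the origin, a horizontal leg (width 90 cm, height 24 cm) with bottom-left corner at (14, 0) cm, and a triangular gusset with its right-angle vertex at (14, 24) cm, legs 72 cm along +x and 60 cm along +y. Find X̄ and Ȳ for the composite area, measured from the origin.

X̄ = 38.34 cm, Ȳ = 33.38 cm

Part | A | x̄ᵢ | ȳᵢ | A·x̄ᵢ | A·ȳᵢ
vertical leg | 1400.00 | 7.00 | 50.00 | 9800.00 | 70000.00
horizontal leg | 2160.00 | 59.00 | 12.00 | 127440.00 | 25920.00
gusset | 2160.00 | 38.00 | 44.00 | 82080.00 | 95040.00
Σ | 5720.00 |  |  | 219320.00 | 190960.00
X̄ = 219320.00 / 5720.00 = 38.34 cm
Ȳ = 190960.00 / 5720.00 = 33.38 cm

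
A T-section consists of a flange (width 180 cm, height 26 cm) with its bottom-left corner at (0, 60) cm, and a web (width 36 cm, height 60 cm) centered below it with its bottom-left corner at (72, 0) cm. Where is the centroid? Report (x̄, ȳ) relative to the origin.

x̄ = 90.00 cm, ȳ = 59.42 cm

web: A = 36 × 60 = 2160.00, centroid at (90.00, 30.00).
flange: A = 180 × 26 = 4680.00, centroid at (90.00, 73.00).
ΣA = 6840.00 cm², ΣAx̄ = 615600.00 cm³, ΣAȳ = 406440.00 cm³.
x̄ = 615600.00/6840.00 = 90.00 cm; ȳ = 406440.00/6840.00 = 59.42 cm.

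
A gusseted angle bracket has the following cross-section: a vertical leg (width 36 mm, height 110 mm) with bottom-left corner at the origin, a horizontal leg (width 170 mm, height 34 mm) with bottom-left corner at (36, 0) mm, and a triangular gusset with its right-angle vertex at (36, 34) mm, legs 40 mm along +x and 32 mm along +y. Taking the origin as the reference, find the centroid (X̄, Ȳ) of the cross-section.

vertical leg: A = 36 × 110 = 3960.00, centroid at (18.00, 55.00).
horizontal leg: A = 170 × 34 = 5780.00, centroid at (121.00, 17.00).
gusset: A = ½·40·32 = 640.00, centroid at (49.33, 44.67).
ΣA = 10380.00 mm², ΣAX̄ = 802233.33 mm³, ΣAȲ = 344646.67 mm³.
X̄ = 802233.33/10380.00 = 77.29 mm; Ȳ = 344646.67/10380.00 = 33.20 mm.

X̄ = 77.29 mm, Ȳ = 33.20 mm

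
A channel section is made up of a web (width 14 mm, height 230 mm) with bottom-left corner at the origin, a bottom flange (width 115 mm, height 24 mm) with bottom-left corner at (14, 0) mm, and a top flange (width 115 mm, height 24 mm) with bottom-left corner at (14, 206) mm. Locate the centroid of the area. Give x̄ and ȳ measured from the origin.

web: A = 14 × 230 = 3220.00, centroid at (7.00, 115.00).
bottom flange: A = 115 × 24 = 2760.00, centroid at (71.50, 12.00).
top flange: A = 115 × 24 = 2760.00, centroid at (71.50, 218.00).
ΣA = 8740.00 mm², ΣAx̄ = 417220.00 mm³, ΣAȳ = 1005100.00 mm³.
x̄ = 417220.00/8740.00 = 47.74 mm; ȳ = 1005100.00/8740.00 = 115.00 mm.

x̄ = 47.74 mm, ȳ = 115.00 mm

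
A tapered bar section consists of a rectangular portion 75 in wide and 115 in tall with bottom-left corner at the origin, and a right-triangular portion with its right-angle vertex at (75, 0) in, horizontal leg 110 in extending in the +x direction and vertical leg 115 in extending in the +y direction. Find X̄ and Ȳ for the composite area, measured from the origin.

X̄ = 68.88 in, Ȳ = 49.39 in

rectangular portion: A = 75 × 115 = 8625.00, centroid at (37.50, 57.50).
triangular portion: A = ½·110·115 = 6325.00, centroid at (111.67, 38.33).
ΣA = 14950.00 in², ΣAX̄ = 1029729.17 in³, ΣAȲ = 738395.83 in³.
X̄ = 1029729.17/14950.00 = 68.88 in; Ȳ = 738395.83/14950.00 = 49.39 in.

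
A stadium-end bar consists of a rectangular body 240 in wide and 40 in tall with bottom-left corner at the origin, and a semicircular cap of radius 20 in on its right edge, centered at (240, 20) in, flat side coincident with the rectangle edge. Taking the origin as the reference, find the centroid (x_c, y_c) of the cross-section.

rectangular body: A = 240 × 40 = 9600.00, centroid at (120.00, 20.00).
semicircular end: A = ½π·20² = 628.32, centroid at (248.49, 20.00).
ΣA = 10228.32 in²
ΣAx_c = (9600.00)(120.00) + (628.32)(248.49) = 1308129.78 in³
ΣAy_c = (9600.00)(20.00) + (628.32)(20.00) = 204566.37 in³
x_c = 1308129.78 / 10228.32 = 127.89 in
y_c = 204566.37 / 10228.32 = 20.00 in

x_c = 127.89 in, y_c = 20.00 in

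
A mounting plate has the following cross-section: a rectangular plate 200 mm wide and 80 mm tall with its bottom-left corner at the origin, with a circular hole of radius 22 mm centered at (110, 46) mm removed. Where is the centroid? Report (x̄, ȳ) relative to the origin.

x̄ = 98.95 mm, ȳ = 39.37 mm

plate: A = 200 × 80 = 16000.00, centroid at (100.00, 40.00).
hole: A = −π·22² = -1520.53, centroid at (110.00, 46.00).
ΣA = 14479.47 mm²
ΣAx̄ = (16000.00)(100.00) + (-1520.53)(110.00) = 1432741.61 mm³
ΣAȳ = (16000.00)(40.00) + (-1520.53)(46.00) = 570055.58 mm³
x̄ = 1432741.61 / 14479.47 = 98.95 mm
ȳ = 570055.58 / 14479.47 = 39.37 mm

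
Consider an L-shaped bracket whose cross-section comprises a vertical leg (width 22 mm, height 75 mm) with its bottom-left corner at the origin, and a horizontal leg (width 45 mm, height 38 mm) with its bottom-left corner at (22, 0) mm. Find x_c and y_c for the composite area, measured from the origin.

vertical leg: A = 22 × 75 = 1650.00, centroid at (11.00, 37.50).
horizontal leg: A = 45 × 38 = 1710.00, centroid at (44.50, 19.00).
ΣA = 3360.00 mm²
ΣAx_c = (1650.00)(11.00) + (1710.00)(44.50) = 94245.00 mm³
ΣAy_c = (1650.00)(37.50) + (1710.00)(19.00) = 94365.00 mm³
x_c = 94245.00 / 3360.00 = 28.05 mm
y_c = 94365.00 / 3360.00 = 28.08 mm

x_c = 28.05 mm, y_c = 28.08 mm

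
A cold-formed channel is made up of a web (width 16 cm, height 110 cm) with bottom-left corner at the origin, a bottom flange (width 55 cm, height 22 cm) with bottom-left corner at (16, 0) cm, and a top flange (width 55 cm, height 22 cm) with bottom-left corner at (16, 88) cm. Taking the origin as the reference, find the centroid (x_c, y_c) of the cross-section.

x_c = 28.55 cm, y_c = 55.00 cm

web: A = 16 × 110 = 1760.00, centroid at (8.00, 55.00).
bottom flange: A = 55 × 22 = 1210.00, centroid at (43.50, 11.00).
top flange: A = 55 × 22 = 1210.00, centroid at (43.50, 99.00).
ΣA = 4180.00 cm²
ΣAx_c = (1760.00)(8.00) + (1210.00)(43.50) + (1210.00)(43.50) = 119350.00 cm³
ΣAy_c = (1760.00)(55.00) + (1210.00)(11.00) + (1210.00)(99.00) = 229900.00 cm³
x_c = 119350.00 / 4180.00 = 28.55 cm
y_c = 229900.00 / 4180.00 = 55.00 cm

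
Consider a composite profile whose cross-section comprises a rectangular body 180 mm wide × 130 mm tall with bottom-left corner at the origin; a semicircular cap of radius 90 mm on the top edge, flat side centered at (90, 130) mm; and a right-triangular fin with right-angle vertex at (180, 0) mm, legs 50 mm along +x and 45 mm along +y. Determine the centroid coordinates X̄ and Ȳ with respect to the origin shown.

rectangular body: A = 180 × 130 = 23400.00, centroid at (90.00, 65.00).
semicircular top: A = ½π·90² = 12723.45, centroid at (90.00, 168.20).
triangular fin: A = ½·50·45 = 1125.00, centroid at (196.67, 15.00).
ΣA = 37248.45 mm², ΣAX̄ = 3472360.52 mm³, ΣAȲ = 3677923.53 mm³.
X̄ = 3472360.52/37248.45 = 93.22 mm; Ȳ = 3677923.53/37248.45 = 98.74 mm.

X̄ = 93.22 mm, Ȳ = 98.74 mm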